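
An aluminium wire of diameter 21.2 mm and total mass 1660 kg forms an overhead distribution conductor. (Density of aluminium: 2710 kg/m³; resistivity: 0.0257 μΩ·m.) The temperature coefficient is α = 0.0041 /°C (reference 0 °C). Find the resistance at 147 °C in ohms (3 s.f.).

ρ = 0.0257 μΩ·m = 2.57×10^-8 Ω·m
A = π(d/2)² = π(1.0600e-02 m)² = 3.5299e-04 m²
L = m/(density·A) = 1660/(2710×3.5299e-04) = 1735 m
R = ρL/A = (2.57×10^-8)(1735)/(3.5299e-04) = 0.1263 Ω
R(147 °C) = 0.1263 × (1 + 0.0041×147) = 0.202 Ω

0.202 Ω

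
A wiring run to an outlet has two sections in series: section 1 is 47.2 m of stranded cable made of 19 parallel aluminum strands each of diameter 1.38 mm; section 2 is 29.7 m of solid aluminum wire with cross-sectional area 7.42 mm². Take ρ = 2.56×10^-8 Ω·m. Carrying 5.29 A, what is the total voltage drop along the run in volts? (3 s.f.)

Section 1: A_strand = π(6.9000e-04)² = 1.496e-06 m²; R₁ = ρL/(N·A_s) = (2.56×10^-8)(47.2)/(19×1.496e-06) = 0.04252 Ω
Section 2: A = 7.42 mm² = 7.420e-06 m²
R₂ = (2.56×10^-8)(29.7)/(7.420e-06) = 0.1025 Ω
R = R₁ + R₂ = 0.145 Ω
V = IR = 5.29 × 0.145 = 0.767 V

0.767 V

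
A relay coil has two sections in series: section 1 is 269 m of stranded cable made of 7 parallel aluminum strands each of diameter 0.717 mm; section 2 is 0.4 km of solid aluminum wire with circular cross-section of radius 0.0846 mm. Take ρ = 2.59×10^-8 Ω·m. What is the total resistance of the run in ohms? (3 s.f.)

Section 1: A_strand = π(3.5850e-04)² = 4.038e-07 m²; R₁ = ρL/(N·A_s) = (2.59×10^-8)(269)/(7×4.038e-07) = 2.465 Ω
Section 2: A = πr² = π(8.4600e-05 m)² = 2.248e-08 m²
R₂ = (2.59×10^-8)(400)/(2.248e-08) = 460.8 Ω
R = R₁ + R₂ = 463 Ω

463 Ω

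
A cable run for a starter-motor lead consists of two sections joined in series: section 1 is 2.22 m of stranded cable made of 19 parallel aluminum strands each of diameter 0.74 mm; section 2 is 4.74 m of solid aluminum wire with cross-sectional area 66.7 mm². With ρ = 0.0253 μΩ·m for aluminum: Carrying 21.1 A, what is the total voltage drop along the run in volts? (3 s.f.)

ρ = 0.0253 μΩ·m = 2.53×10^-8 Ω·m
Section 1: A_strand = π(3.7000e-04)² = 4.301e-07 m²; R₁ = ρL/(N·A_s) = (2.53×10^-8)(2.22)/(19×4.301e-07) = 0.006873 Ω
Section 2: A = 66.7 mm² = 6.670e-05 m²
R₂ = (2.53×10^-8)(4.74)/(6.670e-05) = 0.001798 Ω
R = R₁ + R₂ = 0.008671 Ω
V = IR = 21.1 × 0.008671 = 0.183 V

0.183 V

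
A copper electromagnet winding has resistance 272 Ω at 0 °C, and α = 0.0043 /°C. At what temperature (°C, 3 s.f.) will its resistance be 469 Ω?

R = R₀(1 + α(T − T₀)) ⇒ T = T₀ + (R/R₀ − 1)/α
T = 0 + (469/272 − 1)/0.0043 = 0 + (0.7243)/0.0043 = 168 °C

168 °C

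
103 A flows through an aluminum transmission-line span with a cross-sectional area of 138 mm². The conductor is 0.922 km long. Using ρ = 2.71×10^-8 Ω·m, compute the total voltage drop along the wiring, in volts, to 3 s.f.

A = 138 mm² = 1.380e-04 m²
R = ρL/A = (2.71×10^-8)(922)/(1.380e-04) = 0.1811 Ω
V = IR = 103 × 0.1811 = 18.6 V

18.6 V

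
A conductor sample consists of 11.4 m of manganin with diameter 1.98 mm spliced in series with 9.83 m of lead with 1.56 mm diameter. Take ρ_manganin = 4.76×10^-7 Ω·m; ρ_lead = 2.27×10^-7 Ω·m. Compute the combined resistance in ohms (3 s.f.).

Segment 1: A = π(d/2)² = π(9.9000e-04 m)² = 3.079e-06 m²
R₁ = ρL/A = (4.76×10^-7)(11.4)/(3.079e-06) = 1.762 Ω
Segment 2: A = π(d/2)² = π(7.8000e-04 m)² = 1.911e-06 m²
R₂ = (2.27×10^-7)(9.83)/(1.911e-06) = 1.167 Ω
R = R₁ + R₂ = 2.93 Ω

2.93 Ω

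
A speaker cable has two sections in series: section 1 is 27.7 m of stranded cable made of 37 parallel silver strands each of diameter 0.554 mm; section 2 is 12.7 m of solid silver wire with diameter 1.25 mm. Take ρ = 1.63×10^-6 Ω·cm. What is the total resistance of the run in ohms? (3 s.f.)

ρ = 1.63×10^-6 Ω·cm = 1.63×10^-8 Ω·m
Section 1: A_strand = π(2.7700e-04)² = 2.411e-07 m²; R₁ = ρL/(N·A_s) = (1.63×10^-8)(27.7)/(37×2.411e-07) = 0.05062 Ω
Section 2: A = π(d/2)² = π(6.2500e-04 m)² = 1.227e-06 m²
R₂ = (1.63×10^-8)(12.7)/(1.227e-06) = 0.1687 Ω
R = R₁ + R₂ = 0.219 Ω

0.219 Ω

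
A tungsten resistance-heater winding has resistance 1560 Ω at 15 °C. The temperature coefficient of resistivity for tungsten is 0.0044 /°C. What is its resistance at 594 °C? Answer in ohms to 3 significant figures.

5530 Ω

ΔT = 594 − 15 = 579 °C
R = R₀(1 + αΔT) = 1560 × (1 + 0.0044×579) = 1560 × 3.548 = 5530 Ω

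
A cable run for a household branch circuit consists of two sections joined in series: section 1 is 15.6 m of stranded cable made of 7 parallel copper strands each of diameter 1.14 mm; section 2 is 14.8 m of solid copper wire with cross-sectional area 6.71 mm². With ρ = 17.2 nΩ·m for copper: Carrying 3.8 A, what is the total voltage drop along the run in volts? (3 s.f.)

0.287 V

ρ = 17.2 nΩ·m = 1.72×10^-8 Ω·m
Section 1: A_strand = π(5.7000e-04)² = 1.021e-06 m²; R₁ = ρL/(N·A_s) = (1.72×10^-8)(15.6)/(7×1.021e-06) = 0.03755 Ω
Section 2: A = 6.71 mm² = 6.710e-06 m²
R₂ = (1.72×10^-8)(14.8)/(6.710e-06) = 0.03794 Ω
R = R₁ + R₂ = 0.07549 Ω
V = IR = 3.8 × 0.07549 = 0.287 V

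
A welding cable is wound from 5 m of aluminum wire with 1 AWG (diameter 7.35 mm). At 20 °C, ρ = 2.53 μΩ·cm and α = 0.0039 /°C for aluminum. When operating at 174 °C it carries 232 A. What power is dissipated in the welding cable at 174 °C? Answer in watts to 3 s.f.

ρ = 2.53 μΩ·cm = 2.53×10^-8 Ω·m
A = π(7.35/2 mm)² = π(3.6750e-03 m)² = 4.243e-05 m²
R₍20₎ = ρL/A = (2.53×10^-8)(5)/(4.243e-05) = 0.002981 Ω
R₍174₎ = R₍20₎(1 + αΔT) = 0.002981 × (1 + 0.0039×154) = 0.004772 Ω
P = I²R = (232)² × 0.004772 = 257 W

257 W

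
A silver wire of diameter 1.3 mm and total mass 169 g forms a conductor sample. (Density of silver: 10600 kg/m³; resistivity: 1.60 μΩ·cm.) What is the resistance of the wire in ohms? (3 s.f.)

ρ = 1.60 μΩ·cm = 1.60×10^-8 Ω·m
A = π(d/2)² = π(6.5000e-04 m)² = 1.3273e-06 m²
L = m/(density·A) = 0.169/(10600×1.3273e-06) = 12.01 m
R = ρL/A = (1.60×10^-8)(12.01)/(1.3273e-06) = 0.145 Ω

0.145 Ω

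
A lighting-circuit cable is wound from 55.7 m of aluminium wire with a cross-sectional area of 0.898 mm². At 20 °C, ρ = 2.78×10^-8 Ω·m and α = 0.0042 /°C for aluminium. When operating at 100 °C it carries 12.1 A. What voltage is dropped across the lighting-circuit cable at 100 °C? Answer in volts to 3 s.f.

27.9 V

A = 0.898 mm² = 8.980e-07 m²
R₍20₎ = ρL/A = (2.78×10^-8)(55.7)/(8.980e-07) = 1.724 Ω
R₍100₎ = R₍20₎(1 + αΔT) = 1.724 × (1 + 0.0042×80) = 2.304 Ω
V = IR = 12.1 × 2.304 = 27.9 V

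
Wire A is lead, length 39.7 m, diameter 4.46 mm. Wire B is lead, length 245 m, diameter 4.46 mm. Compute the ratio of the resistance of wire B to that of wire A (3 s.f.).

R ∝ ρL/d², so R_B/R_A = (L_B/L_A)
= (245/39.7) = 6.17

6.17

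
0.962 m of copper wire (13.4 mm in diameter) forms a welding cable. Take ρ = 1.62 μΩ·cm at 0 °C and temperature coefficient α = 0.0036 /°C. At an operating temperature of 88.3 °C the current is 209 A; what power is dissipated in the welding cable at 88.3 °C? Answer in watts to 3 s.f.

ρ = 1.62 μΩ·cm = 1.62×10^-8 Ω·m
A = π(d/2)² = π(6.7000e-03 m)² = 1.410e-04 m²
R₍0₎ = ρL/A = (1.62×10^-8)(0.962)/(1.410e-04) = 1.105×10^-4 Ω
R₍88.3₎ = R₍0₎(1 + αΔT) = 1.105×10^-4 × (1 + 0.0036×88.3) = 1.456×10^-4 Ω
P = I²R = (209)² × 1.456×10^-4 = 6.36 W

6.36 W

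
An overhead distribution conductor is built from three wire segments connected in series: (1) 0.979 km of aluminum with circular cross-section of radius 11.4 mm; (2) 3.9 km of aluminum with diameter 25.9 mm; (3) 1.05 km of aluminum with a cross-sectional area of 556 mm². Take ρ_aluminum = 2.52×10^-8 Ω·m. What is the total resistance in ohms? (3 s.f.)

Seg 1: A = πr² = π(1.1400e-02 m)² = 4.083e-04 m²
R_1 = (2.52×10^-8)(979)/(4.083e-04) = 0.06043 Ω
Seg 2: A = π(d/2)² = π(1.2950e-02 m)² = 5.269e-04 m²
R_2 = (2.52×10^-8)(3900)/(5.269e-04) = 0.1865 Ω
Seg 3: A = 556 mm² = 5.560e-04 m²
R_3 = (2.52×10^-8)(1050)/(5.560e-04) = 0.04759 Ω
R_total = R_1 + R_2 + R_3 = 0.295 Ω

0.295 Ω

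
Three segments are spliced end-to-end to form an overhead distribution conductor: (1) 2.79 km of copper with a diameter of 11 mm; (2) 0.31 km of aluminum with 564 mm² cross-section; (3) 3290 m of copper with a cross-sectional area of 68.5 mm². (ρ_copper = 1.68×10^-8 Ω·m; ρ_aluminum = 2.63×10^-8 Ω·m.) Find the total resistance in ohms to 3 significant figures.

1.31 Ω

Seg 1: A = π(d/2)² = π(5.5000e-03 m)² = 9.503e-05 m²
R_1 = (1.68×10^-8)(2790)/(9.503e-05) = 0.4932 Ω
Seg 2: A = 564 mm² = 5.640e-04 m²
R_2 = (2.63×10^-8)(310)/(5.640e-04) = 0.01446 Ω
Seg 3: A = 68.5 mm² = 6.850e-05 m²
R_3 = (1.68×10^-8)(3290)/(6.850e-05) = 0.8069 Ω
R_total = R_1 + R_2 + R_3 = 1.31 Ω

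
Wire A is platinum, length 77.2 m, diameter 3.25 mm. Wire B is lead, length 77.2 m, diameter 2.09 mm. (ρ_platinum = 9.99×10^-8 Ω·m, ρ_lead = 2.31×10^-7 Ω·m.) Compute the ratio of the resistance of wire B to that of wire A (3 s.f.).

5.59

R ∝ ρL/d², so R_B/R_A = (ρ_B/ρ_A) × (d_A/d_B)²
= (2.31×10^-7/9.99×10^-8) × (3.25/2.09)² = 5.59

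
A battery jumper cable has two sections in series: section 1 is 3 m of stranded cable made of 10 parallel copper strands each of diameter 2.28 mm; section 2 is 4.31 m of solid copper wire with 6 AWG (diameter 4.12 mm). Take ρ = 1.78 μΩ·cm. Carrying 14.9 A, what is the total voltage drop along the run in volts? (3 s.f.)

ρ = 1.78 μΩ·cm = 1.78×10^-8 Ω·m
Section 1: A_strand = π(1.1400e-03)² = 4.083e-06 m²; R₁ = ρL/(N·A_s) = (1.78×10^-8)(3)/(10×4.083e-06) = 0.001308 Ω
Section 2: A = π(4.12/2 mm)² = π(2.0600e-03 m)² = 1.333e-05 m²
R₂ = (1.78×10^-8)(4.31)/(1.333e-05) = 0.005755 Ω
R = R₁ + R₂ = 0.007062 Ω
V = IR = 14.9 × 0.007062 = 0.105 V

0.105 V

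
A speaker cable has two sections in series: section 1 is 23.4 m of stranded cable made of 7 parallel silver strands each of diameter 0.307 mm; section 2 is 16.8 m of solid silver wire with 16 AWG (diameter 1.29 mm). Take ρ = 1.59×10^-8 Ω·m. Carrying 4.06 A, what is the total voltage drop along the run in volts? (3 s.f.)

3.75 V

Section 1: A_strand = π(1.5350e-04)² = 7.402e-08 m²; R₁ = ρL/(N·A_s) = (1.59×10^-8)(23.4)/(7×7.402e-08) = 0.718 Ω
Section 2: A = π(1.29/2 mm)² = π(6.4500e-04 m)² = 1.307e-06 m²
R₂ = (1.59×10^-8)(16.8)/(1.307e-06) = 0.2044 Ω
R = R₁ + R₂ = 0.9224 Ω
V = IR = 4.06 × 0.9224 = 3.75 V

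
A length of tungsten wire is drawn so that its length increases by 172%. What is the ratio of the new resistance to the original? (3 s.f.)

k = 1 + 172/100 = 2.72; volume constant ⇒ A' = A/k, so R' = k²R.
Factor = 7.40

7.40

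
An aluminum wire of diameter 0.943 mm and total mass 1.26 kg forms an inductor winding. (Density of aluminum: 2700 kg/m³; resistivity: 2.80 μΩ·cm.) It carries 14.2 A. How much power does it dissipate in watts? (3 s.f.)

5400 W

ρ = 2.80 μΩ·cm = 2.80×10^-8 Ω·m
A = π(d/2)² = π(4.7150e-04 m)² = 6.9841e-07 m²
L = m/(density·A) = 1.26/(2700×6.9841e-07) = 668.2 m
R = ρL/A = (2.80×10^-8)(668.2)/(6.9841e-07) = 26.79 Ω
P = I²R = (14.2)² × 26.79 = 5400 W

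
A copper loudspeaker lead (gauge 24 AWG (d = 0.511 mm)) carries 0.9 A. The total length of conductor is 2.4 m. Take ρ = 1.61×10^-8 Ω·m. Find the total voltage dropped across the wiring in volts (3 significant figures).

A = π(0.511/2 mm)² = π(2.5550e-04 m)² = 2.051e-07 m²
R = ρL/A = (1.61×10^-8)(2.4)/(2.051e-07) = 0.1884 Ω
V = IR = 0.9 × 0.1884 = 0.170 V

0.170 V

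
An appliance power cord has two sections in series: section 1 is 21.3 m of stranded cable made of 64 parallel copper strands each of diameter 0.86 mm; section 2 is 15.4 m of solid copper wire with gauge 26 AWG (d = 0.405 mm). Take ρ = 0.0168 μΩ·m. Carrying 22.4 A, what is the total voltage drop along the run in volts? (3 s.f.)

ρ = 0.0168 μΩ·m = 1.68×10^-8 Ω·m
Section 1: A_strand = π(4.3000e-04)² = 5.809e-07 m²; R₁ = ρL/(N·A_s) = (1.68×10^-8)(21.3)/(64×5.809e-07) = 0.009625 Ω
Section 2: A = π(0.405/2 mm)² = π(2.0250e-04 m)² = 1.288e-07 m²
R₂ = (1.68×10^-8)(15.4)/(1.288e-07) = 2.008 Ω
R = R₁ + R₂ = 2.018 Ω
V = IR = 22.4 × 2.018 = 45.2 V

45.2 V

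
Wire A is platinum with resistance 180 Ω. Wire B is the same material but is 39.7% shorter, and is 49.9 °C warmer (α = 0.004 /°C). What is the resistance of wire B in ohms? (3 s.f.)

R ∝ ρL/d² with ρ ∝ (1+αΔT), so R_B/R_A = (1 − 39.7/100) × (1 + 0.004×49.9)
= 0.603 × 1.2 = 0.7234
R_B = 0.7234 × 180 = 130 Ω

130 Ω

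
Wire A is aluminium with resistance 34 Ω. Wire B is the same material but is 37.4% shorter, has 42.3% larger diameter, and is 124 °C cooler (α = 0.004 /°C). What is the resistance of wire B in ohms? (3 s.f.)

5.30 Ω

R ∝ ρL/d² with ρ ∝ (1+αΔT), so R_B/R_A = (1 − 37.4/100) × (1 + 42.3/100)⁻² × (1 − 0.004×124)
= 0.626 × 0.4938 × 0.504 = 0.1558
R_B = 0.1558 × 34 = 5.30 Ω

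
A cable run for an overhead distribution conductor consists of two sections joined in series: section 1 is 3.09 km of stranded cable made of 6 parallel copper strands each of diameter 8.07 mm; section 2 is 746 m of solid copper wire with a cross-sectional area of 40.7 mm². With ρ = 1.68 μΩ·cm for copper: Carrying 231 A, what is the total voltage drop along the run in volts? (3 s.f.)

110 V

ρ = 1.68 μΩ·cm = 1.68×10^-8 Ω·m
Section 1: A_strand = π(4.0350e-03)² = 5.115e-05 m²; R₁ = ρL/(N·A_s) = (1.68×10^-8)(3090)/(6×5.115e-05) = 0.1692 Ω
Section 2: A = 40.7 mm² = 4.070e-05 m²
R₂ = (1.68×10^-8)(746)/(4.070e-05) = 0.3079 Ω
R = R₁ + R₂ = 0.4771 Ω
V = IR = 231 × 0.4771 = 110 V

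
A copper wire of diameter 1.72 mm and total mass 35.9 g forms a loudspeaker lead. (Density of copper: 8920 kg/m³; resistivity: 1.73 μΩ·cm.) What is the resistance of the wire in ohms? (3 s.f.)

0.0129 Ω

ρ = 1.73 μΩ·cm = 1.73×10^-8 Ω·m
A = π(d/2)² = π(8.6000e-04 m)² = 2.3235e-06 m²
L = m/(density·A) = 0.0359/(8920×2.3235e-06) = 1.732 m
R = ρL/A = (1.73×10^-8)(1.732)/(2.3235e-06) = 0.0129 Ω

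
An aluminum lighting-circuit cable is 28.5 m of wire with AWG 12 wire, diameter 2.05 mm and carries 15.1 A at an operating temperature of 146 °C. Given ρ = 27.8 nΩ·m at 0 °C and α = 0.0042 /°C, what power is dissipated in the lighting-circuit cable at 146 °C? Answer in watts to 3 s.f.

ρ = 27.8 nΩ·m = 2.78×10^-8 Ω·m
A = π(2.05/2 mm)² = π(1.0250e-03 m)² = 3.301e-06 m²
R₍0₎ = ρL/A = (2.78×10^-8)(28.5)/(3.301e-06) = 0.24 Ω
R₍146₎ = R₍0₎(1 + αΔT) = 0.24 × (1 + 0.0042×146) = 0.3872 Ω
P = I²R = (15.1)² × 0.3872 = 88.3 W

88.3 W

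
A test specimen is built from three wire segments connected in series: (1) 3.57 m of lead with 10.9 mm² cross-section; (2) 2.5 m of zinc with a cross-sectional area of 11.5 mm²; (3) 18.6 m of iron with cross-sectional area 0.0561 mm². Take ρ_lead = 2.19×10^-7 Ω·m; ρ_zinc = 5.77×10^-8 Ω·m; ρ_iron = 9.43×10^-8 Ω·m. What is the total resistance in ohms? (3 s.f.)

Seg 1: A = 10.9 mm² = 1.090e-05 m²
R_1 = (2.19×10^-7)(3.57)/(1.090e-05) = 0.07173 Ω
Seg 2: A = 11.5 mm² = 1.150e-05 m²
R_2 = (5.77×10^-8)(2.5)/(1.150e-05) = 0.01254 Ω
Seg 3: A = 0.0561 mm² = 5.610e-08 m²
R_3 = (9.43×10^-8)(18.6)/(5.610e-08) = 31.27 Ω
R_total = R_1 + R_2 + R_3 = 31.3 Ω

31.3 Ω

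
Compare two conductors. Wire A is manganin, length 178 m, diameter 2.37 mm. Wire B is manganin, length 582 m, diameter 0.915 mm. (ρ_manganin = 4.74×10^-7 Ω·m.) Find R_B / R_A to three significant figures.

R ∝ ρL/d², so R_B/R_A = (L_B/L_A) × (d_A/d_B)²
= (582/178) × (2.37/0.915)² = 21.9

21.9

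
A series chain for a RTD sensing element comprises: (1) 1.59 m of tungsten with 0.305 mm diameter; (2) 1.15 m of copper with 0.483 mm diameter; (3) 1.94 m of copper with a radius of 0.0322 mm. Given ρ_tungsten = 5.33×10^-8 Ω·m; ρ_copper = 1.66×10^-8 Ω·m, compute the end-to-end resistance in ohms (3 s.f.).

Seg 1: A = π(d/2)² = π(1.5250e-04 m)² = 7.306e-08 m²
R_1 = (5.33×10^-8)(1.59)/(7.306e-08) = 1.16 Ω
Seg 2: A = π(d/2)² = π(2.4150e-04 m)² = 1.832e-07 m²
R_2 = (1.66×10^-8)(1.15)/(1.832e-07) = 0.1042 Ω
Seg 3: A = πr² = π(3.2200e-05 m)² = 3.257e-09 m²
R_3 = (1.66×10^-8)(1.94)/(3.257e-09) = 9.887 Ω
R_total = R_1 + R_2 + R_3 = 11.2 Ω

11.2 Ω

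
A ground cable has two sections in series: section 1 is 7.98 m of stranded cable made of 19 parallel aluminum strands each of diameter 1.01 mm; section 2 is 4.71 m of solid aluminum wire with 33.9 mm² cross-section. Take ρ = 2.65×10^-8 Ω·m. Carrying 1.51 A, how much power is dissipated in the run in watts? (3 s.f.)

Section 1: A_strand = π(5.0500e-04)² = 8.012e-07 m²; R₁ = ρL/(N·A_s) = (2.65×10^-8)(7.98)/(19×8.012e-07) = 0.01389 Ω
Section 2: A = 33.9 mm² = 3.390e-05 m²
R₂ = (2.65×10^-8)(4.71)/(3.390e-05) = 0.003682 Ω
R = R₁ + R₂ = 0.01757 Ω
P = I²R = (1.51)² × 0.01757 = 0.0401 W

0.0401 W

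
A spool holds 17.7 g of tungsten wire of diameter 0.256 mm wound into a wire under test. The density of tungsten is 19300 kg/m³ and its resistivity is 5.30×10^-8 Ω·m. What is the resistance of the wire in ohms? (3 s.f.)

A = π(d/2)² = π(1.2800e-04 m)² = 5.1472e-08 m²
L = m/(density·A) = 0.0177/(19300×5.1472e-08) = 17.82 m
R = ρL/A = (5.30×10^-8)(17.82)/(5.1472e-08) = 18.3 Ω

18.3 Ω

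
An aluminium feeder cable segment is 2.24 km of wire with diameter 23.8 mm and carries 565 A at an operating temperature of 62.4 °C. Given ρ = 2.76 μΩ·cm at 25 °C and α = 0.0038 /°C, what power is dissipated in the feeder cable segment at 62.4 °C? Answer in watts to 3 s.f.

50700 W

ρ = 2.76 μΩ·cm = 2.76×10^-8 Ω·m
A = π(d/2)² = π(1.1900e-02 m)² = 4.449e-04 m²
R₍25₎ = ρL/A = (2.76×10^-8)(2240)/(4.449e-04) = 0.139 Ω
R₍62.4₎ = R₍25₎(1 + αΔT) = 0.139 × (1 + 0.0038×37.4) = 0.1587 Ω
P = I²R = (565)² × 0.1587 = 50700 W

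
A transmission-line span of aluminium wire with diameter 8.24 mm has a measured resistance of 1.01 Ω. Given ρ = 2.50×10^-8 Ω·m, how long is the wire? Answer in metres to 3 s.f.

A = π(d/2)² = π(4.1200e-03 m)² = 5.333e-05 m²
L = RA/ρ = (1.01)(5.333e-05)/(2.50×10^-8) = 2150 m

2150 m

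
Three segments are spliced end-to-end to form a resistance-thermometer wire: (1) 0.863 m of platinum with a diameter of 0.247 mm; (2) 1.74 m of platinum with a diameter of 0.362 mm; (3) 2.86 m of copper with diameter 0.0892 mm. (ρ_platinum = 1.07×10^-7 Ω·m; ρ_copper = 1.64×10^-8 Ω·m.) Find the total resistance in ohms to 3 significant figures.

Seg 1: A = π(d/2)² = π(1.2350e-04 m)² = 4.792e-08 m²
R_1 = (1.07×10^-7)(0.863)/(4.792e-08) = 1.927 Ω
Seg 2: A = π(d/2)² = π(1.8100e-04 m)² = 1.029e-07 m²
R_2 = (1.07×10^-7)(1.74)/(1.029e-07) = 1.809 Ω
Seg 3: A = π(d/2)² = π(4.4600e-05 m)² = 6.249e-09 m²
R_3 = (1.64×10^-8)(2.86)/(6.249e-09) = 7.506 Ω
R_total = R_1 + R_2 + R_3 = 11.2 Ω

11.2 Ω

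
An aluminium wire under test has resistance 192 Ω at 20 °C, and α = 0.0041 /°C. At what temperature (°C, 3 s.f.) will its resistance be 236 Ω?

75.9 °C

R = R₀(1 + α(T − T₀)) ⇒ T = T₀ + (R/R₀ − 1)/α
T = 20 + (236/192 − 1)/0.0041 = 20 + (0.2292)/0.0041 = 75.9 °C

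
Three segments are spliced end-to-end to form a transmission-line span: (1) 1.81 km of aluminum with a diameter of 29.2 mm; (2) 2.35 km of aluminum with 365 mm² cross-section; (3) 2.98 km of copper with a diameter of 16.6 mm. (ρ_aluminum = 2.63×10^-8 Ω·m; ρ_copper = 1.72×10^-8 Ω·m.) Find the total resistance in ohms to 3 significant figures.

Seg 1: A = π(d/2)² = π(1.4600e-02 m)² = 6.697e-04 m²
R_1 = (2.63×10^-8)(1810)/(6.697e-04) = 0.07109 Ω
Seg 2: A = 365 mm² = 3.650e-04 m²
R_2 = (2.63×10^-8)(2350)/(3.650e-04) = 0.1693 Ω
Seg 3: A = π(d/2)² = π(8.3000e-03 m)² = 2.164e-04 m²
R_3 = (1.72×10^-8)(2980)/(2.164e-04) = 0.2368 Ω
R_total = R_1 + R_2 + R_3 = 0.477 Ω

0.477 Ω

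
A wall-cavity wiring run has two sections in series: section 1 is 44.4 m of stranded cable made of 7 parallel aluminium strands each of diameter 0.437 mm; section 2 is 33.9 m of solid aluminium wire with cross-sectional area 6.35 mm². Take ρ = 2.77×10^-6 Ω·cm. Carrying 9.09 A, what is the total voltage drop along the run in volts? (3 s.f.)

12.0 V

ρ = 2.77×10^-6 Ω·cm = 2.77×10^-8 Ω·m
Section 1: A_strand = π(2.1850e-04)² = 1.500e-07 m²; R₁ = ρL/(N·A_s) = (2.77×10^-8)(44.4)/(7×1.500e-07) = 1.171 Ω
Section 2: A = 6.35 mm² = 6.350e-06 m²
R₂ = (2.77×10^-8)(33.9)/(6.350e-06) = 0.1479 Ω
R = R₁ + R₂ = 1.319 Ω
V = IR = 9.09 × 1.319 = 12.0 V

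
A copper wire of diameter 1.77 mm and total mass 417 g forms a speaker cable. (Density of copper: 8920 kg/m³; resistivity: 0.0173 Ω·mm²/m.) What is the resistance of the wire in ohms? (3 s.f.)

0.134 Ω

ρ = 0.0173 Ω·mm²/m = 1.73×10^-8 Ω·m
A = π(d/2)² = π(8.8500e-04 m)² = 2.4606e-06 m²
L = m/(density·A) = 0.417/(8920×2.4606e-06) = 19 m
R = ρL/A = (1.73×10^-8)(19)/(2.4606e-06) = 0.134 Ω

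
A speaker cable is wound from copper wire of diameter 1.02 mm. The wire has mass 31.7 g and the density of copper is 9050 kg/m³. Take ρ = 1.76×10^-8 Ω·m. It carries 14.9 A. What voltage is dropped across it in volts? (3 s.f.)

A = π(d/2)² = π(5.1000e-04 m)² = 8.1713e-07 m²
L = m/(density·A) = 0.0317/(9050×8.1713e-07) = 4.287 m
R = ρL/A = (1.76×10^-8)(4.287)/(8.1713e-07) = 0.09233 Ω
V = IR = 14.9 × 0.09233 = 1.38 V

1.38 V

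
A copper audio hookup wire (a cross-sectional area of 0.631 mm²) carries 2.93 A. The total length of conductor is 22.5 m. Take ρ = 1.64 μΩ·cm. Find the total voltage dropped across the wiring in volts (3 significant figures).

ρ = 1.64 μΩ·cm = 1.64×10^-8 Ω·m
A = 0.631 mm² = 6.310e-07 m²
R = ρL/A = (1.64×10^-8)(22.5)/(6.310e-07) = 0.5848 Ω
V = IR = 2.93 × 0.5848 = 1.71 V

1.71 V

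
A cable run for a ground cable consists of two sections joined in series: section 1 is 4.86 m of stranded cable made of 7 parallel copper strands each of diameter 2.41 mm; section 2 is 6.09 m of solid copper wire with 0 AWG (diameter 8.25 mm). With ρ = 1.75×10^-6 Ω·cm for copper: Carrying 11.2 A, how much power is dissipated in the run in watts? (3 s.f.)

0.584 W

ρ = 1.75×10^-6 Ω·cm = 1.75×10^-8 Ω·m
Section 1: A_strand = π(1.2050e-03)² = 4.562e-06 m²; R₁ = ρL/(N·A_s) = (1.75×10^-8)(4.86)/(7×4.562e-06) = 0.002663 Ω
Section 2: A = π(8.25/2 mm)² = π(4.1250e-03 m)² = 5.346e-05 m²
R₂ = (1.75×10^-8)(6.09)/(5.346e-05) = 0.001994 Ω
R = R₁ + R₂ = 0.004657 Ω
P = I²R = (11.2)² × 0.004657 = 0.584 W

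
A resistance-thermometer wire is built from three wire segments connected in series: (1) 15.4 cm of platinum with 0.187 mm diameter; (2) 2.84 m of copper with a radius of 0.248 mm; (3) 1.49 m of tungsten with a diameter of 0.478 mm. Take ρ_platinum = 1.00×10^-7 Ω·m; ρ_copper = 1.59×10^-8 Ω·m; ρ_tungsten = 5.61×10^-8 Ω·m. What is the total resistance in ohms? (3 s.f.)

Seg 1: A = π(d/2)² = π(9.3500e-05 m)² = 2.746e-08 m²
R_1 = (1.00×10^-7)(0.154)/(2.746e-08) = 0.5607 Ω
Seg 2: A = πr² = π(2.4800e-04 m)² = 1.932e-07 m²
R_2 = (1.59×10^-8)(2.84)/(1.932e-07) = 0.2337 Ω
Seg 3: A = π(d/2)² = π(2.3900e-04 m)² = 1.795e-07 m²
R_3 = (5.61×10^-8)(1.49)/(1.795e-07) = 0.4658 Ω
R_total = R_1 + R_2 + R_3 = 1.26 Ω

1.26 Ω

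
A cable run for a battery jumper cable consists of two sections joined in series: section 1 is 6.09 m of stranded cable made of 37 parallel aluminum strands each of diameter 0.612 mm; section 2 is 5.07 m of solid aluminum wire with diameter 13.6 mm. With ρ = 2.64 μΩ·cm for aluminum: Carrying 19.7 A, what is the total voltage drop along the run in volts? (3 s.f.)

0.309 V

ρ = 2.64 μΩ·cm = 2.64×10^-8 Ω·m
Section 1: A_strand = π(3.0600e-04)² = 2.942e-07 m²; R₁ = ρL/(N·A_s) = (2.64×10^-8)(6.09)/(37×2.942e-07) = 0.01477 Ω
Section 2: A = π(d/2)² = π(6.8000e-03 m)² = 1.453e-04 m²
R₂ = (2.64×10^-8)(5.07)/(1.453e-04) = 9.214×10^-4 Ω
R = R₁ + R₂ = 0.01569 Ω
V = IR = 19.7 × 0.01569 = 0.309 V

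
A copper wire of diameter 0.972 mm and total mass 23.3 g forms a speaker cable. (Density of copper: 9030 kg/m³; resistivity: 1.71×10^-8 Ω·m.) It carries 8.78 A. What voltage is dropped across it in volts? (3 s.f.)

A = π(d/2)² = π(4.8600e-04 m)² = 7.4203e-07 m²
L = m/(density·A) = 0.0233/(9030×7.4203e-07) = 3.477 m
R = ρL/A = (1.71×10^-8)(3.477)/(7.4203e-07) = 0.08013 Ω
V = IR = 8.78 × 0.08013 = 0.704 V

0.704 V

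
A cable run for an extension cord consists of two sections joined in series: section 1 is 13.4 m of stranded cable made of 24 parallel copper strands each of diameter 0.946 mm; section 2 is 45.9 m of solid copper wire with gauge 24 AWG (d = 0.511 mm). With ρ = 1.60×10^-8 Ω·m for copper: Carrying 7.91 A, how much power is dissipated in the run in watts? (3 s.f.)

225 W

Section 1: A_strand = π(4.7300e-04)² = 7.029e-07 m²; R₁ = ρL/(N·A_s) = (1.60×10^-8)(13.4)/(24×7.029e-07) = 0.01271 Ω
Section 2: A = π(0.511/2 mm)² = π(2.5550e-04 m)² = 2.051e-07 m²
R₂ = (1.60×10^-8)(45.9)/(2.051e-07) = 3.581 Ω
R = R₁ + R₂ = 3.594 Ω
P = I²R = (7.91)² × 3.594 = 225 W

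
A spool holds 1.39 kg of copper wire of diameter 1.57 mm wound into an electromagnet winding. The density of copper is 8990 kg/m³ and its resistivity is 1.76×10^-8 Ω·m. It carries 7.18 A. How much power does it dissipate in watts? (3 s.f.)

37.4 W

A = π(d/2)² = π(7.8500e-04 m)² = 1.9359e-06 m²
L = m/(density·A) = 1.39/(8990×1.9359e-06) = 79.87 m
R = ρL/A = (1.76×10^-8)(79.87)/(1.9359e-06) = 0.7261 Ω
P = I²R = (7.18)² × 0.7261 = 37.4 W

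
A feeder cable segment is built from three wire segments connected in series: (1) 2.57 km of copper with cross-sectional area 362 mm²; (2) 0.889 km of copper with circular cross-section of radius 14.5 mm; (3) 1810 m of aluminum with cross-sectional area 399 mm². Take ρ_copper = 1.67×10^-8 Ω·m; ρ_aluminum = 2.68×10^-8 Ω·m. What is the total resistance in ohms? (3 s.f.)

0.263 Ω

Seg 1: A = 362 mm² = 3.620e-04 m²
R_1 = (1.67×10^-8)(2570)/(3.620e-04) = 0.1186 Ω
Seg 2: A = πr² = π(1.4500e-02 m)² = 6.605e-04 m²
R_2 = (1.67×10^-8)(889)/(6.605e-04) = 0.02248 Ω
Seg 3: A = 399 mm² = 3.990e-04 m²
R_3 = (2.68×10^-8)(1810)/(3.990e-04) = 0.1216 Ω
R_total = R_1 + R_2 + R_3 = 0.263 Ω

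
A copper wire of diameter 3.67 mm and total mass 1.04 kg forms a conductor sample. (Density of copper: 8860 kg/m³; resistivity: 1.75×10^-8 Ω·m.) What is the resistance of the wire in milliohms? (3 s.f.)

A = π(d/2)² = π(1.8350e-03 m)² = 1.0578e-05 m²
L = m/(density·A) = 1.04/(8860×1.0578e-05) = 11.1 m
R = ρL/A = (1.75×10^-8)(11.1)/(1.0578e-05) = 18.4 mΩ

18.4 mΩ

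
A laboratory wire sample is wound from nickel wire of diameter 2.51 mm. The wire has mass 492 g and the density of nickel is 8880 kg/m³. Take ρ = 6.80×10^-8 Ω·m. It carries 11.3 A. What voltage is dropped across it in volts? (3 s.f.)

A = π(d/2)² = π(1.2550e-03 m)² = 4.9481e-06 m²
L = m/(density·A) = 0.492/(8880×4.9481e-06) = 11.2 m
R = ρL/A = (6.80×10^-8)(11.2)/(4.9481e-06) = 0.1539 Ω
V = IR = 11.3 × 0.1539 = 1.74 V

1.74 V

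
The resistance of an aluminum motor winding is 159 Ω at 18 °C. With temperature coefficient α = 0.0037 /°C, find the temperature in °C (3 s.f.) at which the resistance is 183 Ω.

58.8 °C

R = R₀(1 + α(T − T₀)) ⇒ T = T₀ + (R/R₀ − 1)/α
T = 18 + (183/159 − 1)/0.0037 = 18 + (0.1509)/0.0037 = 58.8 °C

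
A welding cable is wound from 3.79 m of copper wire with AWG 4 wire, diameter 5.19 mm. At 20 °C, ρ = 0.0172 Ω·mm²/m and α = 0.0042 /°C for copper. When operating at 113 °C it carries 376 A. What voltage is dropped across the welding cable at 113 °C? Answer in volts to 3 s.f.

ρ = 0.0172 Ω·mm²/m = 1.72×10^-8 Ω·m
A = π(5.19/2 mm)² = π(2.5950e-03 m)² = 2.116e-05 m²
R₍20₎ = ρL/A = (1.72×10^-8)(3.79)/(2.116e-05) = 0.003081 Ω
R₍113₎ = R₍20₎(1 + αΔT) = 0.003081 × (1 + 0.0042×93) = 0.004285 Ω
V = IR = 376 × 0.004285 = 1.61 V

1.61 V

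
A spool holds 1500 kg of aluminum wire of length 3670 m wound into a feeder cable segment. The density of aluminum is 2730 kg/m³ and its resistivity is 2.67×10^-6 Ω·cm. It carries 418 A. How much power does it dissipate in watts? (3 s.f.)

ρ = 2.67×10^-6 Ω·cm = 2.67×10^-8 Ω·m
A = m/(density·L) = 1500/(2730×3670) = 1.4971e-04 m²
R = ρL/A = (2.67×10^-8)(3670)/(1.4971e-04) = 0.6545 Ω
P = I²R = (418)² × 0.6545 = 1.14×10^5 W

1.14×10^5 W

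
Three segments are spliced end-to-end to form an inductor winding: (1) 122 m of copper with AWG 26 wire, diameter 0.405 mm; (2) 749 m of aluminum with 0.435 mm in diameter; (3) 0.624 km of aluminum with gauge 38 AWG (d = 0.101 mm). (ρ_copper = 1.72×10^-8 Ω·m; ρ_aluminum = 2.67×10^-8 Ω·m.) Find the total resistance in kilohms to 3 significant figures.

2.23 kΩ

Seg 1: A = π(0.405/2 mm)² = π(2.0250e-04 m)² = 1.288e-07 m²
R_1 = (1.72×10^-8)(122)/(1.288e-07) = 16.29 Ω
Seg 2: A = π(d/2)² = π(2.1750e-04 m)² = 1.486e-07 m²
R_2 = (2.67×10^-8)(749)/(1.486e-07) = 134.6 Ω
Seg 3: A = π(0.101/2 mm)² = π(5.0500e-05 m)² = 8.012e-09 m²
R_3 = (2.67×10^-8)(624)/(8.012e-09) = 2080 Ω
R_total = R_1 + R_2 + R_3 = 2.23 kΩ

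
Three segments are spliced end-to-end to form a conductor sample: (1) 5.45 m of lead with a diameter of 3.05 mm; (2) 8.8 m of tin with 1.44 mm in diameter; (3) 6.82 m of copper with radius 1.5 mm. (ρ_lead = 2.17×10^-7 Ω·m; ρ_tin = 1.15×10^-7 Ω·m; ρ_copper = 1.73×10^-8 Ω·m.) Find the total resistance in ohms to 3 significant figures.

Seg 1: A = π(d/2)² = π(1.5250e-03 m)² = 7.306e-06 m²
R_1 = (2.17×10^-7)(5.45)/(7.306e-06) = 0.1619 Ω
Seg 2: A = π(d/2)² = π(7.2000e-04 m)² = 1.629e-06 m²
R_2 = (1.15×10^-7)(8.8)/(1.629e-06) = 0.6214 Ω
Seg 3: A = πr² = π(1.5000e-03 m)² = 7.069e-06 m²
R_3 = (1.73×10^-8)(6.82)/(7.069e-06) = 0.01669 Ω
R_total = R_1 + R_2 + R_3 = 0.800 Ω

0.800 Ω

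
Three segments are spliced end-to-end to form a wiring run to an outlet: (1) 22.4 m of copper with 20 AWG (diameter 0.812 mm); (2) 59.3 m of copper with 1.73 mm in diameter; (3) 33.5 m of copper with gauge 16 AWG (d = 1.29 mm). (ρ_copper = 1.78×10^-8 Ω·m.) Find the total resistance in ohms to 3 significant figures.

Seg 1: A = π(0.812/2 mm)² = π(4.0600e-04 m)² = 5.178e-07 m²
R_1 = (1.78×10^-8)(22.4)/(5.178e-07) = 0.77 Ω
Seg 2: A = π(d/2)² = π(8.6500e-04 m)² = 2.351e-06 m²
R_2 = (1.78×10^-8)(59.3)/(2.351e-06) = 0.449 Ω
Seg 3: A = π(1.29/2 mm)² = π(6.4500e-04 m)² = 1.307e-06 m²
R_3 = (1.78×10^-8)(33.5)/(1.307e-06) = 0.4562 Ω
R_total = R_1 + R_2 + R_3 = 1.68 Ω

1.68 Ω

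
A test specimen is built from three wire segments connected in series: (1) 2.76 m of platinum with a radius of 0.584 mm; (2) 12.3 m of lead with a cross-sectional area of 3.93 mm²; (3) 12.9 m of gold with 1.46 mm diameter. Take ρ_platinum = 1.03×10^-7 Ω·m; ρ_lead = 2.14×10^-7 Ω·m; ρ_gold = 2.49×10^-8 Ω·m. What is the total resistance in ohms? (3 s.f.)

Seg 1: A = πr² = π(5.8400e-04 m)² = 1.071e-06 m²
R_1 = (1.03×10^-7)(2.76)/(1.071e-06) = 0.2653 Ω
Seg 2: A = 3.93 mm² = 3.930e-06 m²
R_2 = (2.14×10^-7)(12.3)/(3.930e-06) = 0.6698 Ω
Seg 3: A = π(d/2)² = π(7.3000e-04 m)² = 1.674e-06 m²
R_3 = (2.49×10^-8)(12.9)/(1.674e-06) = 0.1919 Ω
R_total = R_1 + R_2 + R_3 = 1.13 Ω

1.13 Ω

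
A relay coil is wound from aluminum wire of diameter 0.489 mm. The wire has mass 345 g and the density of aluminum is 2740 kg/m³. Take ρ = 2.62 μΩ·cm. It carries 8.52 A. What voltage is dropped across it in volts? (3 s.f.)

797 V

ρ = 2.62 μΩ·cm = 2.62×10^-8 Ω·m
A = π(d/2)² = π(2.4450e-04 m)² = 1.8781e-07 m²
L = m/(density·A) = 0.345/(2740×1.8781e-07) = 670.4 m
R = ρL/A = (2.62×10^-8)(670.4)/(1.8781e-07) = 93.53 Ω
V = IR = 8.52 × 93.53 = 797 V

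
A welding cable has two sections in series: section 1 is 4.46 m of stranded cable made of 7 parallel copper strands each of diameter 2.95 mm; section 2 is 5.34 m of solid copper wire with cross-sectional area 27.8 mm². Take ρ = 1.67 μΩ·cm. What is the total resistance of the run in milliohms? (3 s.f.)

4.76 mΩ

ρ = 1.67 μΩ·cm = 1.67×10^-8 Ω·m
Section 1: A_strand = π(1.4750e-03)² = 6.835e-06 m²; R₁ = ρL/(N·A_s) = (1.67×10^-8)(4.46)/(7×6.835e-06) = 0.001557 Ω
Section 2: A = 27.8 mm² = 2.780e-05 m²
R₂ = (1.67×10^-8)(5.34)/(2.780e-05) = 0.003208 Ω
R = R₁ + R₂ = 4.76 mΩ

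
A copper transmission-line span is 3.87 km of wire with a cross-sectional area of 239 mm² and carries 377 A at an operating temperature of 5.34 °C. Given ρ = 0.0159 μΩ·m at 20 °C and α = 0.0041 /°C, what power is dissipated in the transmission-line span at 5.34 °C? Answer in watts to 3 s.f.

34400 W

ρ = 0.0159 μΩ·m = 1.59×10^-8 Ω·m
A = 239 mm² = 2.390e-04 m²
R₍20₎ = ρL/A = (1.59×10^-8)(3870)/(2.390e-04) = 0.2575 Ω
R₍5.34₎ = R₍20₎(1 + αΔT) = 0.2575 × (1 + 0.0041×-14.7) = 0.242 Ω
P = I²R = (377)² × 0.242 = 34400 W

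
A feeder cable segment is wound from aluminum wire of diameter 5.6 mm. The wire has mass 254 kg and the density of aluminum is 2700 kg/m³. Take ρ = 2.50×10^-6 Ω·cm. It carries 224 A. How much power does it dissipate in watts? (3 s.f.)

1.95×10^5 W

ρ = 2.50×10^-6 Ω·cm = 2.50×10^-8 Ω·m
A = π(d/2)² = π(2.8000e-03 m)² = 2.4630e-05 m²
L = m/(density·A) = 254/(2700×2.4630e-05) = 3819 m
R = ρL/A = (2.50×10^-8)(3819)/(2.4630e-05) = 3.877 Ω
P = I²R = (224)² × 3.877 = 1.95×10^5 W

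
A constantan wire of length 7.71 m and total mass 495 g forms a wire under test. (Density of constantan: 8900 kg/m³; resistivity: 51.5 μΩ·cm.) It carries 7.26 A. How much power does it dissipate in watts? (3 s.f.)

ρ = 51.5 μΩ·cm = 5.15×10^-7 Ω·m
A = m/(density·L) = 0.495/(8900×7.71) = 7.2137e-06 m²
R = ρL/A = (5.15×10^-7)(7.71)/(7.2137e-06) = 0.5504 Ω
P = I²R = (7.26)² × 0.5504 = 29.0 W

29.0 W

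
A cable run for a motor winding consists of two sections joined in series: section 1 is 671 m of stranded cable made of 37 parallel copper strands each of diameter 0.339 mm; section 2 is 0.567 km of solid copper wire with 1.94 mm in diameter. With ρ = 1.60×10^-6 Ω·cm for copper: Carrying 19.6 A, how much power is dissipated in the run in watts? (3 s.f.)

ρ = 1.60×10^-6 Ω·cm = 1.60×10^-8 Ω·m
Section 1: A_strand = π(1.6950e-04)² = 9.026e-08 m²; R₁ = ρL/(N·A_s) = (1.60×10^-8)(671)/(37×9.026e-08) = 3.215 Ω
Section 2: A = π(d/2)² = π(9.7000e-04 m)² = 2.956e-06 m²
R₂ = (1.60×10^-8)(567)/(2.956e-06) = 3.069 Ω
R = R₁ + R₂ = 6.284 Ω
P = I²R = (19.6)² × 6.284 = 2410 W

2410 W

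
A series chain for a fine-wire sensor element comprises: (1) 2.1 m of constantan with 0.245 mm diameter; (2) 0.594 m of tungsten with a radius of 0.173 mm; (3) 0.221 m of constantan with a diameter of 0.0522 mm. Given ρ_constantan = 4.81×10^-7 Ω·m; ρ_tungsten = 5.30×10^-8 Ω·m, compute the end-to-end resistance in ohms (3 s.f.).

Seg 1: A = π(d/2)² = π(1.2250e-04 m)² = 4.714e-08 m²
R_1 = (4.81×10^-7)(2.1)/(4.714e-08) = 21.43 Ω
Seg 2: A = πr² = π(1.7300e-04 m)² = 9.402e-08 m²
R_2 = (5.30×10^-8)(0.594)/(9.402e-08) = 0.3348 Ω
Seg 3: A = π(d/2)² = π(2.6100e-05 m)² = 2.140e-09 m²
R_3 = (4.81×10^-7)(0.221)/(2.140e-09) = 49.67 Ω
R_total = R_1 + R_2 + R_3 = 71.4 Ω

71.4 Ω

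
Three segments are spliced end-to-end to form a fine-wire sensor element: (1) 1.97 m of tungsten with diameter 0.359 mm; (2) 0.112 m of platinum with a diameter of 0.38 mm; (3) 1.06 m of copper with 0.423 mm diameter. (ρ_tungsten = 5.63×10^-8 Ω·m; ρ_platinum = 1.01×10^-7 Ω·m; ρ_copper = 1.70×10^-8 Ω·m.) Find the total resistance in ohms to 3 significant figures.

Seg 1: A = π(d/2)² = π(1.7950e-04 m)² = 1.012e-07 m²
R_1 = (5.63×10^-8)(1.97)/(1.012e-07) = 1.096 Ω
Seg 2: A = π(d/2)² = π(1.9000e-04 m)² = 1.134e-07 m²
R_2 = (1.01×10^-7)(0.112)/(1.134e-07) = 0.09974 Ω
Seg 3: A = π(d/2)² = π(2.1150e-04 m)² = 1.405e-07 m²
R_3 = (1.70×10^-8)(1.06)/(1.405e-07) = 0.1282 Ω
R_total = R_1 + R_2 + R_3 = 1.32 Ω

1.32 Ω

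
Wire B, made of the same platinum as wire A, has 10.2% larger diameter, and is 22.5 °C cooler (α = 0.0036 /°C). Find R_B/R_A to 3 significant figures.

0.757

R ∝ ρL/d² with ρ ∝ (1+αΔT), so R_B/R_A = (1 + 10.2/100)⁻² × (1 − 0.0036×22.5)
= 0.8235 × 0.919 = 0.757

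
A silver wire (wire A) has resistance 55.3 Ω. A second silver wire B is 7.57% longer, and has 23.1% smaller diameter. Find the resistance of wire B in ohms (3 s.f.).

101 Ω

R ∝ L/d², so R_B/R_A = (1 + 7.57/100) × (1 − 23.1/100)⁻²
= 1.076 × 1.691 = 1.819
R_B = 1.819 × 55.3 = 101 Ω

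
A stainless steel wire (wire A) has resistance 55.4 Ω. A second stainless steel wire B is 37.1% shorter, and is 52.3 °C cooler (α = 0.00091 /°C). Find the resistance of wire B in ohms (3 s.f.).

33.2 Ω

R ∝ ρL/d² with ρ ∝ (1+αΔT), so R_B/R_A = (1 − 37.1/100) × (1 − 0.00091×52.3)
= 0.629 × 0.9524 = 0.5991
R_B = 0.5991 × 55.4 = 33.2 Ω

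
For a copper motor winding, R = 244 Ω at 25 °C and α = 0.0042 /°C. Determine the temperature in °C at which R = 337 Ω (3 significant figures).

R = R₀(1 + α(T − T₀)) ⇒ T = T₀ + (R/R₀ − 1)/α
T = 25 + (337/244 − 1)/0.0042 = 25 + (0.3811)/0.0042 = 116 °C

116 °C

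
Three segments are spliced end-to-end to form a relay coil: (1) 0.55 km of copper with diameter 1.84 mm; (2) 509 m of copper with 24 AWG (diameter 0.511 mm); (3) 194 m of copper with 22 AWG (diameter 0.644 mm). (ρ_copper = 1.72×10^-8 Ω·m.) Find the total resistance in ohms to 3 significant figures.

Seg 1: A = π(d/2)² = π(9.2000e-04 m)² = 2.659e-06 m²
R_1 = (1.72×10^-8)(550)/(2.659e-06) = 3.558 Ω
Seg 2: A = π(0.511/2 mm)² = π(2.5550e-04 m)² = 2.051e-07 m²
R_2 = (1.72×10^-8)(509)/(2.051e-07) = 42.69 Ω
Seg 3: A = π(0.644/2 mm)² = π(3.2200e-04 m)² = 3.257e-07 m²
R_3 = (1.72×10^-8)(194)/(3.257e-07) = 10.24 Ω
R_total = R_1 + R_2 + R_3 = 56.5 Ω

56.5 Ω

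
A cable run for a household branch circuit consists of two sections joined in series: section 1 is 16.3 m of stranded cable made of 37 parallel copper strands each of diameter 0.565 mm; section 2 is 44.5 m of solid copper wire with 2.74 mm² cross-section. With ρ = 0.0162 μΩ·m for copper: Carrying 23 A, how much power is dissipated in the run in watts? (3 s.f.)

ρ = 0.0162 μΩ·m = 1.62×10^-8 Ω·m
Section 1: A_strand = π(2.8250e-04)² = 2.507e-07 m²; R₁ = ρL/(N·A_s) = (1.62×10^-8)(16.3)/(37×2.507e-07) = 0.02847 Ω
Section 2: A = 2.74 mm² = 2.740e-06 m²
R₂ = (1.62×10^-8)(44.5)/(2.740e-06) = 0.2631 Ω
R = R₁ + R₂ = 0.2916 Ω
P = I²R = (23)² × 0.2916 = 154 W

154 W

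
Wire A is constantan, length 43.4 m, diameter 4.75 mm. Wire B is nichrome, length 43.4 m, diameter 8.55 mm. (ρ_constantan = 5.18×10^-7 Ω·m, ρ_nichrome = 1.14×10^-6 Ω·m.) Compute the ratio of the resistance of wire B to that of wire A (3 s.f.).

R ∝ ρL/d², so R_B/R_A = (ρ_B/ρ_A) × (d_A/d_B)²
= (1.14×10^-6/5.18×10^-7) × (4.75/8.55)² = 0.679

0.679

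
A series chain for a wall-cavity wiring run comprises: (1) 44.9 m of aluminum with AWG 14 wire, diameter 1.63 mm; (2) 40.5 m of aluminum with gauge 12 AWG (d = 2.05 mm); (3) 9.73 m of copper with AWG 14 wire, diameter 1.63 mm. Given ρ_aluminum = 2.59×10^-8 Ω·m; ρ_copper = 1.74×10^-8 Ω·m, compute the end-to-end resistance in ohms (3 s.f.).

Seg 1: A = π(1.63/2 mm)² = π(8.1500e-04 m)² = 2.087e-06 m²
R_1 = (2.59×10^-8)(44.9)/(2.087e-06) = 0.5573 Ω
Seg 2: A = π(2.05/2 mm)² = π(1.0250e-03 m)² = 3.301e-06 m²
R_2 = (2.59×10^-8)(40.5)/(3.301e-06) = 0.3178 Ω
Seg 3: A = π(1.63/2 mm)² = π(8.1500e-04 m)² = 2.087e-06 m²
R_3 = (1.74×10^-8)(9.73)/(2.087e-06) = 0.08113 Ω
R_total = R_1 + R_2 + R_3 = 0.956 Ω

0.956 Ω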